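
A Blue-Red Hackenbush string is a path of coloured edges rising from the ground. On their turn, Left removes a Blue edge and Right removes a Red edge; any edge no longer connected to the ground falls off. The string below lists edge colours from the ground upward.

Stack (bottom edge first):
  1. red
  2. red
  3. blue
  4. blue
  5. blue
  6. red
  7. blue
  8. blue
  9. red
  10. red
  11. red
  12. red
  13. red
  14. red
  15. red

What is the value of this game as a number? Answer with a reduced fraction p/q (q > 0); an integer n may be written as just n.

r: Left { (no moves) }, Right { 0 } → simplest -1
rr: Left { (no moves) }, Right { -1 0 } → simplest -2
rrb: Left { -2 }, Right { -1 0 } → simplest -3/2
rrbb: Left { -2 -3/2 }, Right { -1 0 } → simplest -5/4
rrbbb: Left { -2 -3/2 -5/4 }, Right { -1 0 } → simplest -9/8
rrbbbr: Left { -2 -3/2 -5/4 }, Right { -9/8 -1 0 } → simplest -19/16
rrbbbrb: Left { -2 -3/2 -5/4 -19/16 }, Right { -9/8 -1 0 } → simplest -37/32
rrbbbrbb: Left { -2 -3/2 -5/4 -19/16 -37/32 }, Right { -9/8 -1 0 } → simplest -73/64
rrbbbrbbr: Left { -2 -3/2 -5/4 -19/16 -37/32 }, Right { -73/64 -9/8 -1 0 } → simplest -147/128
rrbbbrbbrr: Left { -2 -3/2 -5/4 -19/16 -37/32 }, Right { -147/128 -73/64 -9/8 -1 0 } → simplest -295/256
rrbbbrbbrrr: Left { -2 -3/2 -5/4 -19/16 -37/32 }, Right { -295/256 -147/128 -73/64 -9/8 -1 0 } → simplest -591/512
rrbbbrbbrrrr: Left { -2 -3/2 -5/4 -19/16 -37/32 }, Right { -591/512 -295/256 -147/128 -73/64 -9/8 -1 0 } → simplest -1183/1024
rrbbbrbbrrrrr: Left { -2 -3/2 -5/4 -19/16 -37/32 }, Right { -1183/1024 -591/512 -295/256 -147/128 -73/64 -9/8 -1 0 } → simplest -2367/2048
rrbbbrbbrrrrrr: Left { -2 -3/2 -5/4 -19/16 -37/32 }, Right { -2367/2048 -1183/1024 -591/512 -295/256 -147/128 -73/64 -9/8 -1 0 } → simplest -4735/4096
rrbbbrbbrrrrrrr: Left { -2 -3/2 -5/4 -19/16 -37/32 }, Right { -4735/4096 -2367/2048 -1183/1024 -591/512 -295/256 -147/128 -73/64 -9/8 -1 0 } → simplest -9471/8192

-9471/8192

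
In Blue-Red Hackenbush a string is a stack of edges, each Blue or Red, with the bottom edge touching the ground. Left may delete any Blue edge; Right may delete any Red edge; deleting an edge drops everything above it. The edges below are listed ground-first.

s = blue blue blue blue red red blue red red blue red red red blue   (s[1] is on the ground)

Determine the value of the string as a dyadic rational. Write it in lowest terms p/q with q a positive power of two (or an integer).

3363/1024

edge 1 of 14 (blue): { 0 | none } ⇒ 1
edge 2 of 14 (blue): { 0,1 | none } ⇒ 2
edge 3 of 14 (blue): { 0,1,2 | none } ⇒ 3
edge 4 of 14 (blue): { 0,1,2,3 | none } ⇒ 4
edge 5 of 14 (red): { 0,1,2,3 | 4 } ⇒ 7/2
edge 6 of 14 (red): { 0,1,2,3 | 7/2,4 } ⇒ 13/4
edge 7 of 14 (blue): { 0,1,2,3,13/4 | 7/2,4 } ⇒ 27/8
edge 8 of 14 (red): { 0,1,2,3,13/4 | 27/8,7/2,4 } ⇒ 53/16
edge 9 of 14 (red): { 0,1,2,3,13/4 | 53/16,27/8,7/2,4 } ⇒ 105/32
edge 10 of 14 (blue): { 0,1,2,3,13/4,105/32 | 53/16,27/8,7/2,4 } ⇒ 211/64
edge 11 of 14 (red): { 0,1,2,3,13/4,105/32 | 211/64,53/16,27/8,7/2,4 } ⇒ 421/128
edge 12 of 14 (red): { 0,1,2,3,13/4,105/32 | 421/128,211/64,53/16,27/8,7/2,4 } ⇒ 841/256
edge 13 of 14 (red): { 0,1,2,3,13/4,105/32 | 841/256,421/128,211/64,53/16,27/8,7/2,4 } ⇒ 1681/512
edge 14 of 14 (blue): { 0,1,2,3,13/4,105/32,1681/512 | 841/256,421/128,211/64,53/16,27/8,7/2,4 } ⇒ 3363/1024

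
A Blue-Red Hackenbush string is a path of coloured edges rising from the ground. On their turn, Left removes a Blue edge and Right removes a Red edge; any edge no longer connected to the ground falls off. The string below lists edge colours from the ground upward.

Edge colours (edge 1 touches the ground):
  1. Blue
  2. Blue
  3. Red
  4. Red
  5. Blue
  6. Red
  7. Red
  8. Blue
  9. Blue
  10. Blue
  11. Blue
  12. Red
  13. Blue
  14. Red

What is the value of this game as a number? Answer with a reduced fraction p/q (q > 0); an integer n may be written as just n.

1 of 14 · B · max L 0 · min R +∞ — 1
2 of 14 · BB · max L 1 · min R +∞ — 2
3 of 14 · BBR · max L 1 · min R 2 — 3/2
4 of 14 · BBRR · max L 1 · min R 3/2 — 5/4
5 of 14 · BBRRB · max L 5/4 · min R 3/2 — 11/8
6 of 14 · BBRRBR · max L 5/4 · min R 11/8 — 21/16
7 of 14 · BBRRBRR · max L 5/4 · min R 21/16 — 41/32
8 of 14 · BBRRBRRB · max L 41/32 · min R 21/16 — 83/64
9 of 14 · BBRRBRRBB · max L 83/64 · min R 21/16 — 167/128
10 of 14 · BBRRBRRBBB · max L 167/128 · min R 21/16 — 335/256
11 of 14 · BBRRBRRBBBB · max L 335/256 · min R 21/16 — 671/512
12 of 14 · BBRRBRRBBBBR · max L 335/256 · min R 671/512 — 1341/1024
13 of 14 · BBRRBRRBBBBRB · max L 1341/1024 · min R 671/512 — 2683/2048
14 of 14 · BBRRBRRBBBBRBR · max L 1341/1024 · min R 2683/2048 — 5365/4096

5365/4096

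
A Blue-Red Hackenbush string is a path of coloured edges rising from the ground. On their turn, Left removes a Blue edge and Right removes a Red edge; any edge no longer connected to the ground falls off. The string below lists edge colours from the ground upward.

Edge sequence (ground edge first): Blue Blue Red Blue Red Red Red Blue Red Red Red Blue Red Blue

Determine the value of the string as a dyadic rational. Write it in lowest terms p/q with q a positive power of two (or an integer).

B: Left { 0 }, Right { — } so simplest 1
BB: Left { 0 1 }, Right { — } so simplest 2
BBR: Left { 0 1 }, Right { 2 } so simplest 3/2
BBRB: Left { 0 1 3/2 }, Right { 2 } so simplest 7/4
BBRBR: Left { 0 1 3/2 }, Right { 7/4 2 } so simplest 13/8
BBRBRR: Left { 0 1 3/2 }, Right { 13/8 7/4 2 } so simplest 25/16
BBRBRRR: Left { 0 1 3/2 }, Right { 25/16 13/8 7/4 2 } so simplest 49/32
BBRBRRRB: Left { 0 1 3/2 49/32 }, Right { 25/16 13/8 7/4 2 } so simplest 99/64
BBRBRRRBR: Left { 0 1 3/2 49/32 }, Right { 99/64 25/16 13/8 7/4 2 } so simplest 197/128
BBRBRRRBRR: Left { 0 1 3/2 49/32 }, Right { 197/128 99/64 25/16 13/8 7/4 2 } so simplest 393/256
BBRBRRRBRRR: Left { 0 1 3/2 49/32 }, Right { 393/256 197/128 99/64 25/16 13/8 7/4 2 } so simplest 785/512
BBRBRRRBRRRB: Left { 0 1 3/2 49/32 785/512 }, Right { 393/256 197/128 99/64 25/16 13/8 7/4 2 } so simplest 1571/1024
BBRBRRRBRRRBR: Left { 0 1 3/2 49/32 785/512 }, Right { 1571/1024 393/256 197/128 99/64 25/16 13/8 7/4 2 } so simplest 3141/2048
BBRBRRRBRRRBRB: Left { 0 1 3/2 49/32 785/512 3141/2048 }, Right { 1571/1024 393/256 197/128 99/64 25/16 13/8 7/4 2 } so simplest 6283/4096

6283/4096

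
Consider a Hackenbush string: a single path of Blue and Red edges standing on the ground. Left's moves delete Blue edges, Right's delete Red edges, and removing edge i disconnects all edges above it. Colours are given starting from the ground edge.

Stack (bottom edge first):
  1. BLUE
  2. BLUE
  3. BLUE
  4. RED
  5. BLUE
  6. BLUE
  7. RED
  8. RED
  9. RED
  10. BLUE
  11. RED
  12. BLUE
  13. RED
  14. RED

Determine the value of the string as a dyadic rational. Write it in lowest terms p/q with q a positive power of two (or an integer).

5673/2048

Build v(s[:k]) for k = 1..14, string s = BLUE BLUE BLUE RED BLUE BLUE RED RED RED BLUE RED BLUE RED RED.
v(B) = { 0 | ∅ } — 1
v(BB) = { 0 1 | ∅ } — 2
v(BBB) = { 0 1 2 | ∅ } — 3
v(BBBR) = { 0 1 2 | 3 } — 5/2
v(BBBRB) = { 0 1 2 5/2 | 3 } — 11/4
v(BBBRBB) = { 0 1 2 5/2 11/4 | 3 } — 23/8
v(BBBRBBR) = { 0 1 2 5/2 11/4 | 23/8 3 } — 45/16
v(BBBRBBRR) = { 0 1 2 5/2 11/4 | 45/16 23/8 3 } — 89/32
v(BBBRBBRRR) = { 0 1 2 5/2 11/4 | 89/32 45/16 23/8 3 } — 177/64
v(BBBRBBRRRB) = { 0 1 2 5/2 11/4 177/64 | 89/32 45/16 23/8 3 } — 355/128
v(BBBRBBRRRBR) = { 0 1 2 5/2 11/4 177/64 | 355/128 89/32 45/16 23/8 3 } — 709/256
v(BBBRBBRRRBRB) = { 0 1 2 5/2 11/4 177/64 709/256 | 355/128 89/32 45/16 23/8 3 } — 1419/512
v(BBBRBBRRRBRBR) = { 0 1 2 5/2 11/4 177/64 709/256 | 1419/512 355/128 89/32 45/16 23/8 3 } — 2837/1024
v(BBBRBBRRRBRBRR) = { 0 1 2 5/2 11/4 177/64 709/256 | 2837/1024 1419/512 355/128 89/32 45/16 23/8 3 } — 5673/2048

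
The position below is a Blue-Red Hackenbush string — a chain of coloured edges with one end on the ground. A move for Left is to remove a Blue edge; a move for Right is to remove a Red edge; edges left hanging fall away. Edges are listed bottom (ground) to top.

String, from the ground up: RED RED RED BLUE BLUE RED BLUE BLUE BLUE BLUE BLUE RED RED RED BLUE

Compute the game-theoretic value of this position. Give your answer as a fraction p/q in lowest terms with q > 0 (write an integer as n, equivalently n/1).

1 of 15 · R · max L −∞ · min R 0 — -1
2 of 15 · RR · max L −∞ · min R -1 — -2
3 of 15 · RRR · max L −∞ · min R -2 — -3
4 of 15 · RRRB · max L -3 · min R -2 — -5/2
5 of 15 · RRRBB · max L -5/2 · min R -2 — -9/4
6 of 15 · RRRBBR · max L -5/2 · min R -9/4 — -19/8
7 of 15 · RRRBBRB · max L -19/8 · min R -9/4 — -37/16
8 of 15 · RRRBBRBB · max L -37/16 · min R -9/4 — -73/32
9 of 15 · RRRBBRBBB · max L -73/32 · min R -9/4 — -145/64
10 of 15 · RRRBBRBBBB · max L -145/64 · min R -9/4 — -289/128
11 of 15 · RRRBBRBBBBB · max L -289/128 · min R -9/4 — -577/256
12 of 15 · RRRBBRBBBBBR · max L -289/128 · min R -577/256 — -1155/512
13 of 15 · RRRBBRBBBBBRR · max L -289/128 · min R -1155/512 — -2311/1024
14 of 15 · RRRBBRBBBBBRRR · max L -289/128 · min R -2311/1024 — -4623/2048
15 of 15 · RRRBBRBBBBBRRRB · max L -4623/2048 · min R -2311/1024 — -9245/4096

-9245/4096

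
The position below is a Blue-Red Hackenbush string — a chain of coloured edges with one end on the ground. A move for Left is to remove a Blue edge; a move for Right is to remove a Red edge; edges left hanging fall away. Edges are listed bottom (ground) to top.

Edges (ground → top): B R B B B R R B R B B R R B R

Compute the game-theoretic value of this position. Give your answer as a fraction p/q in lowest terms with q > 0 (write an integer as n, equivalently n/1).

14693/16384

Prefix values for B R B B B R R B R B B R R B R via {L|R} + simplicity:
1 of 15 · B · max L 0 · min R +∞ = 1
2 of 15 · BR · max L 0 · min R 1 = 1/2
3 of 15 · BRB · max L 1/2 · min R 1 = 3/4
4 of 15 · BRBB · max L 3/4 · min R 1 = 7/8
5 of 15 · BRBBB · max L 7/8 · min R 1 = 15/16
6 of 15 · BRBBBR · max L 7/8 · min R 15/16 = 29/32
7 of 15 · BRBBBRR · max L 7/8 · min R 29/32 = 57/64
8 of 15 · BRBBBRRB · max L 57/64 · min R 29/32 = 115/128
9 of 15 · BRBBBRRBR · max L 57/64 · min R 115/128 = 229/256
10 of 15 · BRBBBRRBRB · max L 229/256 · min R 115/128 = 459/512
11 of 15 · BRBBBRRBRBB · max L 459/512 · min R 115/128 = 919/1024
12 of 15 · BRBBBRRBRBBR · max L 459/512 · min R 919/1024 = 1837/2048
13 of 15 · BRBBBRRBRBBRR · max L 459/512 · min R 1837/2048 = 3673/4096
14 of 15 · BRBBBRRBRBBRRB · max L 3673/4096 · min R 1837/2048 = 7347/8192
15 of 15 · BRBBBRRBRBBRRBR · max L 3673/4096 · min R 7347/8192 = 14693/16384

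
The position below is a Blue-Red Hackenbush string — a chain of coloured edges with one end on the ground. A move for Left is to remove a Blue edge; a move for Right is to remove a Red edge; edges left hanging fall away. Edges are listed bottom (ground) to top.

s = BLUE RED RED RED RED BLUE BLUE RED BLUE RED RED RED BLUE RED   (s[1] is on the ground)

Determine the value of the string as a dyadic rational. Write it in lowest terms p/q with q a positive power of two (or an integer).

B: Left { 0 }, Right { (no moves) } => simplest 1
BR: Left { 0 }, Right { 1 } => simplest 1/2
BRR: Left { 0 }, Right { 1/2, 1 } => simplest 1/4
BRRR: Left { 0 }, Right { 1/4, 1/2, 1 } => simplest 1/8
BRRRR: Left { 0 }, Right { 1/8, 1/4, 1/2, 1 } => simplest 1/16
BRRRRB: Left { 0, 1/16 }, Right { 1/8, 1/4, 1/2, 1 } => simplest 3/32
BRRRRBB: Left { 0, 1/16, 3/32 }, Right { 1/8, 1/4, 1/2, 1 } => simplest 7/64
BRRRRBBR: Left { 0, 1/16, 3/32 }, Right { 7/64, 1/8, 1/4, 1/2, 1 } => simplest 13/128
BRRRRBBRB: Left { 0, 1/16, 3/32, 13/128 }, Right { 7/64, 1/8, 1/4, 1/2, 1 } => simplest 27/256
BRRRRBBRBR: Left { 0, 1/16, 3/32, 13/128 }, Right { 27/256, 7/64, 1/8, 1/4, 1/2, 1 } => simplest 53/512
BRRRRBBRBRR: Left { 0, 1/16, 3/32, 13/128 }, Right { 53/512, 27/256, 7/64, 1/8, 1/4, 1/2, 1 } => simplest 105/1024
BRRRRBBRBRRR: Left { 0, 1/16, 3/32, 13/128 }, Right { 105/1024, 53/512, 27/256, 7/64, 1/8, 1/4, 1/2, 1 } => simplest 209/2048
BRRRRBBRBRRRB: Left { 0, 1/16, 3/32, 13/128, 209/2048 }, Right { 105/1024, 53/512, 27/256, 7/64, 1/8, 1/4, 1/2, 1 } => simplest 419/4096
BRRRRBBRBRRRBR: Left { 0, 1/16, 3/32, 13/128, 209/2048 }, Right { 419/4096, 105/1024, 53/512, 27/256, 7/64, 1/8, 1/4, 1/2, 1 } => simplest 837/8192

837/8192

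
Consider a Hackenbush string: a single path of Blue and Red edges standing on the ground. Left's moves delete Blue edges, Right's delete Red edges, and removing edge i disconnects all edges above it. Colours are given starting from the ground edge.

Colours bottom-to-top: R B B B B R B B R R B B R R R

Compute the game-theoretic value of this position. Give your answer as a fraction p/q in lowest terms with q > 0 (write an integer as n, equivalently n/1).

1 of 15 · R · max L −∞ · min R 0 — -1
2 of 15 · RB · max L -1 · min R 0 — -1/2
3 of 15 · RBB · max L -1/2 · min R 0 — -1/4
4 of 15 · RBBB · max L -1/4 · min R 0 — -1/8
5 of 15 · RBBBB · max L -1/8 · min R 0 — -1/16
6 of 15 · RBBBBR · max L -1/8 · min R -1/16 — -3/32
7 of 15 · RBBBBRB · max L -3/32 · min R -1/16 — -5/64
8 of 15 · RBBBBRBB · max L -5/64 · min R -1/16 — -9/128
9 of 15 · RBBBBRBBR · max L -5/64 · min R -9/128 — -19/256
10 of 15 · RBBBBRBBRR · max L -5/64 · min R -19/256 — -39/512
11 of 15 · RBBBBRBBRRB · max L -39/512 · min R -19/256 — -77/1024
12 of 15 · RBBBBRBBRRBB · max L -77/1024 · min R -19/256 — -153/2048
13 of 15 · RBBBBRBBRRBBR · max L -77/1024 · min R -153/2048 — -307/4096
14 of 15 · RBBBBRBBRRBBRR · max L -77/1024 · min R -307/4096 — -615/8192
15 of 15 · RBBBBRBBRRBBRRR · max L -77/1024 · min R -615/8192 — -1231/16384

-1231/16384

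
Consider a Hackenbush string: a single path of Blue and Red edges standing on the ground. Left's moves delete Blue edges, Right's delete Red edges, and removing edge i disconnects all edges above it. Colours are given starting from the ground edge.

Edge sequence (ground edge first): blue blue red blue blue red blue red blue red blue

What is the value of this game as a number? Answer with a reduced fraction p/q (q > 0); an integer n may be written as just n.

Prefix values for blue blue red blue blue red blue red blue red blue via {L|R} + simplicity:
1 of 11 · b · max L 0 · min R +∞ — 1
2 of 11 · bb · max L 1 · min R +∞ — 2
3 of 11 · bbr · max L 1 · min R 2 — 3/2
4 of 11 · bbrb · max L 3/2 · min R 2 — 7/4
5 of 11 · bbrbb · max L 7/4 · min R 2 — 15/8
6 of 11 · bbrbbr · max L 7/4 · min R 15/8 — 29/16
7 of 11 · bbrbbrb · max L 29/16 · min R 15/8 — 59/32
8 of 11 · bbrbbrbr · max L 29/16 · min R 59/32 — 117/64
9 of 11 · bbrbbrbrb · max L 117/64 · min R 59/32 — 235/128
10 of 11 · bbrbbrbrbr · max L 117/64 · min R 235/128 — 469/256
11 of 11 · bbrbbrbrbrb · max L 469/256 · min R 235/128 — 939/512

939/512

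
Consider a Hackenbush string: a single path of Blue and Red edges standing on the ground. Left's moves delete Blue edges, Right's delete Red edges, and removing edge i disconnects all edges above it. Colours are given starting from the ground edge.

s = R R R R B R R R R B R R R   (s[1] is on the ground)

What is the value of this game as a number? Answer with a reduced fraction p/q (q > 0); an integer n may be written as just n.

Recurse on prefixes of the 13-edge string R R R R B R R R R B R R R:
value(R) = { — | 0 } so -1
value(RR) = { — | -1, 0 } so -2
value(RRR) = { — | -2, -1, 0 } so -3
value(RRRR) = { — | -3, -2, -1, 0 } so -4
value(RRRRB) = { -4 | -3, -2, -1, 0 } so -7/2
value(RRRRBR) = { -4 | -7/2, -3, -2, -1, 0 } so -15/4
value(RRRRBRR) = { -4 | -15/4, -7/2, -3, -2, -1, 0 } so -31/8
value(RRRRBRRR) = { -4 | -31/8, -15/4, -7/2, -3, -2, -1, 0 } so -63/16
value(RRRRBRRRR) = { -4 | -63/16, -31/8, -15/4, -7/2, -3, -2, -1, 0 } so -127/32
value(RRRRBRRRRB) = { -4, -127/32 | -63/16, -31/8, -15/4, -7/2, -3, -2, -1, 0 } so -253/64
value(RRRRBRRRRBR) = { -4, -127/32 | -253/64, -63/16, -31/8, -15/4, -7/2, -3, -2, -1, 0 } so -507/128
value(RRRRBRRRRBRR) = { -4, -127/32 | -507/128, -253/64, -63/16, -31/8, -15/4, -7/2, -3, -2, -1, 0 } so -1015/256
value(RRRRBRRRRBRRR) = { -4, -127/32 | -1015/256, -507/128, -253/64, -63/16, -31/8, -15/4, -7/2, -3, -2, -1, 0 } so -2031/512

-2031/512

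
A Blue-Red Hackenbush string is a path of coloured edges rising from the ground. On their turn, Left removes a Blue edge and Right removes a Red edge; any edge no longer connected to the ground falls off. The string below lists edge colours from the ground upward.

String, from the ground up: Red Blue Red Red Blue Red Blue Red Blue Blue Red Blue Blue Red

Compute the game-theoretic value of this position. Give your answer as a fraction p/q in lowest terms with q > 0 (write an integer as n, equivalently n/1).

-6803/8192

R: Left { — }, Right { 0 } -> simplest -1
RB: Left { -1 }, Right { 0 } -> simplest -1/2
RBR: Left { -1 }, Right { -1/2, 0 } -> simplest -3/4
RBRR: Left { -1 }, Right { -3/4, -1/2, 0 } -> simplest -7/8
RBRRB: Left { -1, -7/8 }, Right { -3/4, -1/2, 0 } -> simplest -13/16
RBRRBR: Left { -1, -7/8 }, Right { -13/16, -3/4, -1/2, 0 } -> simplest -27/32
RBRRBRB: Left { -1, -7/8, -27/32 }, Right { -13/16, -3/4, -1/2, 0 } -> simplest -53/64
RBRRBRBR: Left { -1, -7/8, -27/32 }, Right { -53/64, -13/16, -3/4, -1/2, 0 } -> simplest -107/128
RBRRBRBRB: Left { -1, -7/8, -27/32, -107/128 }, Right { -53/64, -13/16, -3/4, -1/2, 0 } -> simplest -213/256
RBRRBRBRBB: Left { -1, -7/8, -27/32, -107/128, -213/256 }, Right { -53/64, -13/16, -3/4, -1/2, 0 } -> simplest -425/512
RBRRBRBRBBR: Left { -1, -7/8, -27/32, -107/128, -213/256 }, Right { -425/512, -53/64, -13/16, -3/4, -1/2, 0 } -> simplest -851/1024
RBRRBRBRBBRB: Left { -1, -7/8, -27/32, -107/128, -213/256, -851/1024 }, Right { -425/512, -53/64, -13/16, -3/4, -1/2, 0 } -> simplest -1701/2048
RBRRBRBRBBRBB: Left { -1, -7/8, -27/32, -107/128, -213/256, -851/1024, -1701/2048 }, Right { -425/512, -53/64, -13/16, -3/4, -1/2, 0 } -> simplest -3401/4096
RBRRBRBRBBRBBR: Left { -1, -7/8, -27/32, -107/128, -213/256, -851/1024, -1701/2048 }, Right { -3401/4096, -425/512, -53/64, -13/16, -3/4, -1/2, 0 } -> simplest -6803/8192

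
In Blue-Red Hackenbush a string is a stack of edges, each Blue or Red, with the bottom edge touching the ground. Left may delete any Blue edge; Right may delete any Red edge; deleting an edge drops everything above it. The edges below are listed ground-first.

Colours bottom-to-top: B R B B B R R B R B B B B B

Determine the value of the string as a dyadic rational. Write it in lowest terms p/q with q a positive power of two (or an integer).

7359/8192

Recurse on prefixes of the 14-edge string B R B B B R R B R B B B B B:
G_1 [B]  L=[0]  R=[—]  → 1
G_2 [BR]  L=[0]  R=[1]  → 1/2
G_3 [BRB]  L=[0; 1/2]  R=[1]  → 3/4
G_4 [BRBB]  L=[0; 1/2; 3/4]  R=[1]  → 7/8
G_5 [BRBBB]  L=[0; 1/2; 3/4; 7/8]  R=[1]  → 15/16
G_6 [BRBBBR]  L=[0; 1/2; 3/4; 7/8]  R=[15/16; 1]  → 29/32
G_7 [BRBBBRR]  L=[0; 1/2; 3/4; 7/8]  R=[29/32; 15/16; 1]  → 57/64
G_8 [BRBBBRRB]  L=[0; 1/2; 3/4; 7/8; 57/64]  R=[29/32; 15/16; 1]  → 115/128
G_9 [BRBBBRRBR]  L=[0; 1/2; 3/4; 7/8; 57/64]  R=[115/128; 29/32; 15/16; 1]  → 229/256
G_10 [BRBBBRRBRB]  L=[0; 1/2; 3/4; 7/8; 57/64; 229/256]  R=[115/128; 29/32; 15/16; 1]  → 459/512
G_11 [BRBBBRRBRBB]  L=[0; 1/2; 3/4; 7/8; 57/64; 229/256; 459/512]  R=[115/128; 29/32; 15/16; 1]  → 919/1024
G_12 [BRBBBRRBRBBB]  L=[0; 1/2; 3/4; 7/8; 57/64; 229/256; 459/512; 919/1024]  R=[115/128; 29/32; 15/16; 1]  → 1839/2048
G_13 [BRBBBRRBRBBBB]  L=[0; 1/2; 3/4; 7/8; 57/64; 229/256; 459/512; 919/1024; 1839/2048]  R=[115/128; 29/32; 15/16; 1]  → 3679/4096
G_14 [BRBBBRRBRBBBBB]  L=[0; 1/2; 3/4; 7/8; 57/64; 229/256; 459/512; 919/1024; 1839/2048; 3679/4096]  R=[115/128; 29/32; 15/16; 1]  → 7359/8192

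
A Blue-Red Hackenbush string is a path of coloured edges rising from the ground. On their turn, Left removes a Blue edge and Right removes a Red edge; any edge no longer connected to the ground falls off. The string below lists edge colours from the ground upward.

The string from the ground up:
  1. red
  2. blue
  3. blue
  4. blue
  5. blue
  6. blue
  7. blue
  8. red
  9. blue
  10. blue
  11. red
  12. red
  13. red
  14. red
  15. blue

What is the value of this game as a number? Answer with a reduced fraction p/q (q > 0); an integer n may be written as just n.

Build value(s[:k]) for k = 1..15, string s = red blue blue blue blue blue blue red blue blue red red red red blue.
step 1: add red to get r; options L={ — } R={ 0 } => -1
step 2: add blue to get rb; options L={ -1 } R={ 0 } => -1/2
step 3: add blue to get rbb; options L={ -1,-1/2 } R={ 0 } => -1/4
step 4: add blue to get rbbb; options L={ -1,-1/2,-1/4 } R={ 0 } => -1/8
step 5: add blue to get rbbbb; options L={ -1,-1/2,-1/4,-1/8 } R={ 0 } => -1/16
step 6: add blue to get rbbbbb; options L={ -1,-1/2,-1/4,-1/8,-1/16 } R={ 0 } => -1/32
step 7: add blue to get rbbbbbb; options L={ -1,-1/2,-1/4,-1/8,-1/16,-1/32 } R={ 0 } => -1/64
step 8: add red to get rbbbbbbr; options L={ -1,-1/2,-1/4,-1/8,-1/16,-1/32 } R={ -1/64,0 } => -3/128
step 9: add blue to get rbbbbbbrb; options L={ -1,-1/2,-1/4,-1/8,-1/16,-1/32,-3/128 } R={ -1/64,0 } => -5/256
step 10: add blue to get rbbbbbbrbb; options L={ -1,-1/2,-1/4,-1/8,-1/16,-1/32,-3/128,-5/256 } R={ -1/64,0 } => -9/512
step 11: add red to get rbbbbbbrbbr; options L={ -1,-1/2,-1/4,-1/8,-1/16,-1/32,-3/128,-5/256 } R={ -9/512,-1/64,0 } => -19/1024
step 12: add red to get rbbbbbbrbbrr; options L={ -1,-1/2,-1/4,-1/8,-1/16,-1/32,-3/128,-5/256 } R={ -19/1024,-9/512,-1/64,0 } => -39/2048
step 13: add red to get rbbbbbbrbbrrr; options L={ -1,-1/2,-1/4,-1/8,-1/16,-1/32,-3/128,-5/256 } R={ -39/2048,-19/1024,-9/512,-1/64,0 } => -79/4096
step 14: add red to get rbbbbbbrbbrrrr; options L={ -1,-1/2,-1/4,-1/8,-1/16,-1/32,-3/128,-5/256 } R={ -79/4096,-39/2048,-19/1024,-9/512,-1/64,0 } => -159/8192
step 15: add blue to get rbbbbbbrbbrrrrb; options L={ -1,-1/2,-1/4,-1/8,-1/16,-1/32,-3/128,-5/256,-159/8192 } R={ -79/4096,-39/2048,-19/1024,-9/512,-1/64,0 } => -317/16384

-317/16384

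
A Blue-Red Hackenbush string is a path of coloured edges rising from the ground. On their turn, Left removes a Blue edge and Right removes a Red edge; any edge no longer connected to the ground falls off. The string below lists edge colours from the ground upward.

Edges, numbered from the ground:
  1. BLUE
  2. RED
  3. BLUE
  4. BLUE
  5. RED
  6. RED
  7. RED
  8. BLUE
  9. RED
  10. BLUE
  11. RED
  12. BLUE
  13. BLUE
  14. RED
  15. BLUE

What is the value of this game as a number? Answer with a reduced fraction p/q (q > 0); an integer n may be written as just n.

Build value(s[:k]) for k = 1..15, string s = BLUE RED BLUE BLUE RED RED RED BLUE RED BLUE RED BLUE BLUE RED BLUE.
B: Left { 0 }, Right {  } → simplest 1
BR: Left { 0 }, Right { 1 } → simplest 1/2
BRB: Left { 0; 1/2 }, Right { 1 } → simplest 3/4
BRBB: Left { 0; 1/2; 3/4 }, Right { 1 } → simplest 7/8
BRBBR: Left { 0; 1/2; 3/4 }, Right { 7/8; 1 } → simplest 13/16
BRBBRR: Left { 0; 1/2; 3/4 }, Right { 13/16; 7/8; 1 } → simplest 25/32
BRBBRRR: Left { 0; 1/2; 3/4 }, Right { 25/32; 13/16; 7/8; 1 } → simplest 49/64
BRBBRRRB: Left { 0; 1/2; 3/4; 49/64 }, Right { 25/32; 13/16; 7/8; 1 } → simplest 99/128
BRBBRRRBR: Left { 0; 1/2; 3/4; 49/64 }, Right { 99/128; 25/32; 13/16; 7/8; 1 } → simplest 197/256
BRBBRRRBRB: Left { 0; 1/2; 3/4; 49/64; 197/256 }, Right { 99/128; 25/32; 13/16; 7/8; 1 } → simplest 395/512
BRBBRRRBRBR: Left { 0; 1/2; 3/4; 49/64; 197/256 }, Right { 395/512; 99/128; 25/32; 13/16; 7/8; 1 } → simplest 789/1024
BRBBRRRBRBRB: Left { 0; 1/2; 3/4; 49/64; 197/256; 789/1024 }, Right { 395/512; 99/128; 25/32; 13/16; 7/8; 1 } → simplest 1579/2048
BRBBRRRBRBRBB: Left { 0; 1/2; 3/4; 49/64; 197/256; 789/1024; 1579/2048 }, Right { 395/512; 99/128; 25/32; 13/16; 7/8; 1 } → simplest 3159/4096
BRBBRRRBRBRBBR: Left { 0; 1/2; 3/4; 49/64; 197/256; 789/1024; 1579/2048 }, Right { 3159/4096; 395/512; 99/128; 25/32; 13/16; 7/8; 1 } → simplest 6317/8192
BRBBRRRBRBRBBRB: Left { 0; 1/2; 3/4; 49/64; 197/256; 789/1024; 1579/2048; 6317/8192 }, Right { 3159/4096; 395/512; 99/128; 25/32; 13/16; 7/8; 1 } → simplest 12635/16384

12635/16384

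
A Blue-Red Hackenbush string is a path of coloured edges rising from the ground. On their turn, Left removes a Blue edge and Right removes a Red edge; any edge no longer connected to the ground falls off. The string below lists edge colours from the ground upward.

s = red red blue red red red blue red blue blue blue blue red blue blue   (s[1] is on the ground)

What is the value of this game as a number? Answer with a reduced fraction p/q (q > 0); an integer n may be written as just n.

-15625/8192

r: Left { — }, Right { 0 } => simplest -1
rr: Left { — }, Right { -1,0 } => simplest -2
rrb: Left { -2 }, Right { -1,0 } => simplest -3/2
rrbr: Left { -2 }, Right { -3/2,-1,0 } => simplest -7/4
rrbrr: Left { -2 }, Right { -7/4,-3/2,-1,0 } => simplest -15/8
rrbrrr: Left { -2 }, Right { -15/8,-7/4,-3/2,-1,0 } => simplest -31/16
rrbrrrb: Left { -2,-31/16 }, Right { -15/8,-7/4,-3/2,-1,0 } => simplest -61/32
rrbrrrbr: Left { -2,-31/16 }, Right { -61/32,-15/8,-7/4,-3/2,-1,0 } => simplest -123/64
rrbrrrbrb: Left { -2,-31/16,-123/64 }, Right { -61/32,-15/8,-7/4,-3/2,-1,0 } => simplest -245/128
rrbrrrbrbb: Left { -2,-31/16,-123/64,-245/128 }, Right { -61/32,-15/8,-7/4,-3/2,-1,0 } => simplest -489/256
rrbrrrbrbbb: Left { -2,-31/16,-123/64,-245/128,-489/256 }, Right { -61/32,-15/8,-7/4,-3/2,-1,0 } => simplest -977/512
rrbrrrbrbbbb: Left { -2,-31/16,-123/64,-245/128,-489/256,-977/512 }, Right { -61/32,-15/8,-7/4,-3/2,-1,0 } => simplest -1953/1024
rrbrrrbrbbbbr: Left { -2,-31/16,-123/64,-245/128,-489/256,-977/512 }, Right { -1953/1024,-61/32,-15/8,-7/4,-3/2,-1,0 } => simplest -3907/2048
rrbrrrbrbbbbrb: Left { -2,-31/16,-123/64,-245/128,-489/256,-977/512,-3907/2048 }, Right { -1953/1024,-61/32,-15/8,-7/4,-3/2,-1,0 } => simplest -7813/4096
rrbrrrbrbbbbrbb: Left { -2,-31/16,-123/64,-245/128,-489/256,-977/512,-3907/2048,-7813/4096 }, Right { -1953/1024,-61/32,-15/8,-7/4,-3/2,-1,0 } => simplest -15625/8192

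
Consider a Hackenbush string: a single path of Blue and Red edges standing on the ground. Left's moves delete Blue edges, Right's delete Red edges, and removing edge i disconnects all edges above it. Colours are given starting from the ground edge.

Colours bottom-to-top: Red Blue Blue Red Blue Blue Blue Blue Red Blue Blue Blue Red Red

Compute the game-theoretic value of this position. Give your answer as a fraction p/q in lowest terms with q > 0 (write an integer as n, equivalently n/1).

-2119/8192

G_1 [R]  L=[—]  R=[0]  => -1
G_2 [RB]  L=[-1]  R=[0]  => -1/2
G_3 [RBB]  L=[-1, -1/2]  R=[0]  => -1/4
G_4 [RBBR]  L=[-1, -1/2]  R=[-1/4, 0]  => -3/8
G_5 [RBBRB]  L=[-1, -1/2, -3/8]  R=[-1/4, 0]  => -5/16
G_6 [RBBRBB]  L=[-1, -1/2, -3/8, -5/16]  R=[-1/4, 0]  => -9/32
G_7 [RBBRBBB]  L=[-1, -1/2, -3/8, -5/16, -9/32]  R=[-1/4, 0]  => -17/64
G_8 [RBBRBBBB]  L=[-1, -1/2, -3/8, -5/16, -9/32, -17/64]  R=[-1/4, 0]  => -33/128
G_9 [RBBRBBBBR]  L=[-1, -1/2, -3/8, -5/16, -9/32, -17/64]  R=[-33/128, -1/4, 0]  => -67/256
G_10 [RBBRBBBBRB]  L=[-1, -1/2, -3/8, -5/16, -9/32, -17/64, -67/256]  R=[-33/128, -1/4, 0]  => -133/512
G_11 [RBBRBBBBRBB]  L=[-1, -1/2, -3/8, -5/16, -9/32, -17/64, -67/256, -133/512]  R=[-33/128, -1/4, 0]  => -265/1024
G_12 [RBBRBBBBRBBB]  L=[-1, -1/2, -3/8, -5/16, -9/32, -17/64, -67/256, -133/512, -265/1024]  R=[-33/128, -1/4, 0]  => -529/2048
G_13 [RBBRBBBBRBBBR]  L=[-1, -1/2, -3/8, -5/16, -9/32, -17/64, -67/256, -133/512, -265/1024]  R=[-529/2048, -33/128, -1/4, 0]  => -1059/4096
G_14 [RBBRBBBBRBBBRR]  L=[-1, -1/2, -3/8, -5/16, -9/32, -17/64, -67/256, -133/512, -265/1024]  R=[-1059/4096, -529/2048, -33/128, -1/4, 0]  => -2119/8192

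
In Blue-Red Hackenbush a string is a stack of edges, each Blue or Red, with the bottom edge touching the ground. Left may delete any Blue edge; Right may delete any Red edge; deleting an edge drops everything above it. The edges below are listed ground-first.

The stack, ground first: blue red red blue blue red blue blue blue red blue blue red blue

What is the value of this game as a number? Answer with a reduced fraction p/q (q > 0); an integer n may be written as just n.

g(b) = { 0 | (no moves) } => 1
g(br) = { 0 | 1 } => 1/2
g(brr) = { 0 | 1/2,1 } => 1/4
g(brrb) = { 0,1/4 | 1/2,1 } => 3/8
g(brrbb) = { 0,1/4,3/8 | 1/2,1 } => 7/16
g(brrbbr) = { 0,1/4,3/8 | 7/16,1/2,1 } => 13/32
g(brrbbrb) = { 0,1/4,3/8,13/32 | 7/16,1/2,1 } => 27/64
g(brrbbrbb) = { 0,1/4,3/8,13/32,27/64 | 7/16,1/2,1 } => 55/128
g(brrbbrbbb) = { 0,1/4,3/8,13/32,27/64,55/128 | 7/16,1/2,1 } => 111/256
g(brrbbrbbbr) = { 0,1/4,3/8,13/32,27/64,55/128 | 111/256,7/16,1/2,1 } => 221/512
g(brrbbrbbbrb) = { 0,1/4,3/8,13/32,27/64,55/128,221/512 | 111/256,7/16,1/2,1 } => 443/1024
g(brrbbrbbbrbb) = { 0,1/4,3/8,13/32,27/64,55/128,221/512,443/1024 | 111/256,7/16,1/2,1 } => 887/2048
g(brrbbrbbbrbbr) = { 0,1/4,3/8,13/32,27/64,55/128,221/512,443/1024 | 887/2048,111/256,7/16,1/2,1 } => 1773/4096
g(brrbbrbbbrbbrb) = { 0,1/4,3/8,13/32,27/64,55/128,221/512,443/1024,1773/4096 | 887/2048,111/256,7/16,1/2,1 } => 3547/8192

3547/8192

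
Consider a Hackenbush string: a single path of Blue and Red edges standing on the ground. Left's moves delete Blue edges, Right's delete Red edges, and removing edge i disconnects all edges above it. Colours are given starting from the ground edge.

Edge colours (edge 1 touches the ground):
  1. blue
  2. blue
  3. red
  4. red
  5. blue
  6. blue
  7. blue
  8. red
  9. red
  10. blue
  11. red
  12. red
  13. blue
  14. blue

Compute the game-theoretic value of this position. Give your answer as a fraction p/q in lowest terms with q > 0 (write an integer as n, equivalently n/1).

5927/4096

Prefix values for blue blue red red blue blue blue red red blue red red blue blue via {L|R} + simplicity:
b: Left { 0 }, Right { none } so simplest 1
bb: Left { 0, 1 }, Right { none } so simplest 2
bbr: Left { 0, 1 }, Right { 2 } so simplest 3/2
bbrr: Left { 0, 1 }, Right { 3/2, 2 } so simplest 5/4
bbrrb: Left { 0, 1, 5/4 }, Right { 3/2, 2 } so simplest 11/8
bbrrbb: Left { 0, 1, 5/4, 11/8 }, Right { 3/2, 2 } so simplest 23/16
bbrrbbb: Left { 0, 1, 5/4, 11/8, 23/16 }, Right { 3/2, 2 } so simplest 47/32
bbrrbbbr: Left { 0, 1, 5/4, 11/8, 23/16 }, Right { 47/32, 3/2, 2 } so simplest 93/64
bbrrbbbrr: Left { 0, 1, 5/4, 11/8, 23/16 }, Right { 93/64, 47/32, 3/2, 2 } so simplest 185/128
bbrrbbbrrb: Left { 0, 1, 5/4, 11/8, 23/16, 185/128 }, Right { 93/64, 47/32, 3/2, 2 } so simplest 371/256
bbrrbbbrrbr: Left { 0, 1, 5/4, 11/8, 23/16, 185/128 }, Right { 371/256, 93/64, 47/32, 3/2, 2 } so simplest 741/512
bbrrbbbrrbrr: Left { 0, 1, 5/4, 11/8, 23/16, 185/128 }, Right { 741/512, 371/256, 93/64, 47/32, 3/2, 2 } so simplest 1481/1024
bbrrbbbrrbrrb: Left { 0, 1, 5/4, 11/8, 23/16, 185/128, 1481/1024 }, Right { 741/512, 371/256, 93/64, 47/32, 3/2, 2 } so simplest 2963/2048
bbrrbbbrrbrrbb: Left { 0, 1, 5/4, 11/8, 23/16, 185/128, 1481/1024, 2963/2048 }, Right { 741/512, 371/256, 93/64, 47/32, 3/2, 2 } so simplest 5927/4096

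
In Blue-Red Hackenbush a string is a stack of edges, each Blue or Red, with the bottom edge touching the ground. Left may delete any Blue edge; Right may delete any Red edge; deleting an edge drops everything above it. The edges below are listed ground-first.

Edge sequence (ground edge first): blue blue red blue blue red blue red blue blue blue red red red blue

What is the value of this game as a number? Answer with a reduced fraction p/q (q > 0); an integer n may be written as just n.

15075/8192

Recurse on prefixes of the 15-edge string blue blue red blue blue red blue red blue blue blue red red red blue:
step 1: add blue to get b; options L={ 0 } R={ (no moves) } so 1
step 2: add blue to get bb; options L={ 0,1 } R={ (no moves) } so 2
step 3: add red to get bbr; options L={ 0,1 } R={ 2 } so 3/2
step 4: add blue to get bbrb; options L={ 0,1,3/2 } R={ 2 } so 7/4
step 5: add blue to get bbrbb; options L={ 0,1,3/2,7/4 } R={ 2 } so 15/8
step 6: add red to get bbrbbr; options L={ 0,1,3/2,7/4 } R={ 15/8,2 } so 29/16
step 7: add blue to get bbrbbrb; options L={ 0,1,3/2,7/4,29/16 } R={ 15/8,2 } so 59/32
step 8: add red to get bbrbbrbr; options L={ 0,1,3/2,7/4,29/16 } R={ 59/32,15/8,2 } so 117/64
step 9: add blue to get bbrbbrbrb; options L={ 0,1,3/2,7/4,29/16,117/64 } R={ 59/32,15/8,2 } so 235/128
step 10: add blue to get bbrbbrbrbb; options L={ 0,1,3/2,7/4,29/16,117/64,235/128 } R={ 59/32,15/8,2 } so 471/256
step 11: add blue to get bbrbbrbrbbb; options L={ 0,1,3/2,7/4,29/16,117/64,235/128,471/256 } R={ 59/32,15/8,2 } so 943/512
step 12: add red to get bbrbbrbrbbbr; options L={ 0,1,3/2,7/4,29/16,117/64,235/128,471/256 } R={ 943/512,59/32,15/8,2 } so 1885/1024
step 13: add red to get bbrbbrbrbbbrr; options L={ 0,1,3/2,7/4,29/16,117/64,235/128,471/256 } R={ 1885/1024,943/512,59/32,15/8,2 } so 3769/2048
step 14: add red to get bbrbbrbrbbbrrr; options L={ 0,1,3/2,7/4,29/16,117/64,235/128,471/256 } R={ 3769/2048,1885/1024,943/512,59/32,15/8,2 } so 7537/4096
step 15: add blue to get bbrbbrbrbbbrrrb; options L={ 0,1,3/2,7/4,29/16,117/64,235/128,471/256,7537/4096 } R={ 3769/2048,1885/1024,943/512,59/32,15/8,2 } so 15075/8192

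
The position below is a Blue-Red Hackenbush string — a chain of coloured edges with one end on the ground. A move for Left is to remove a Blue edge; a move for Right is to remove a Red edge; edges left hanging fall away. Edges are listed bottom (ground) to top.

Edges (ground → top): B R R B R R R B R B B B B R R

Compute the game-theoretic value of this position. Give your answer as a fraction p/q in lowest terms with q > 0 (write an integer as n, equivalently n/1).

4473/16384

Prefix values for B R R B R R R B R B B B B R R via {L|R} + simplicity:
v_1 [B]  L=[0]  R=[none]  = 1
v_2 [BR]  L=[0]  R=[1]  = 1/2
v_3 [BRR]  L=[0]  R=[1/2,1]  = 1/4
v_4 [BRRB]  L=[0,1/4]  R=[1/2,1]  = 3/8
v_5 [BRRBR]  L=[0,1/4]  R=[3/8,1/2,1]  = 5/16
v_6 [BRRBRR]  L=[0,1/4]  R=[5/16,3/8,1/2,1]  = 9/32
v_7 [BRRBRRR]  L=[0,1/4]  R=[9/32,5/16,3/8,1/2,1]  = 17/64
v_8 [BRRBRRRB]  L=[0,1/4,17/64]  R=[9/32,5/16,3/8,1/2,1]  = 35/128
v_9 [BRRBRRRBR]  L=[0,1/4,17/64]  R=[35/128,9/32,5/16,3/8,1/2,1]  = 69/256
v_10 [BRRBRRRBRB]  L=[0,1/4,17/64,69/256]  R=[35/128,9/32,5/16,3/8,1/2,1]  = 139/512
v_11 [BRRBRRRBRBB]  L=[0,1/4,17/64,69/256,139/512]  R=[35/128,9/32,5/16,3/8,1/2,1]  = 279/1024
v_12 [BRRBRRRBRBBB]  L=[0,1/4,17/64,69/256,139/512,279/1024]  R=[35/128,9/32,5/16,3/8,1/2,1]  = 559/2048
v_13 [BRRBRRRBRBBBB]  L=[0,1/4,17/64,69/256,139/512,279/1024,559/2048]  R=[35/128,9/32,5/16,3/8,1/2,1]  = 1119/4096
v_14 [BRRBRRRBRBBBBR]  L=[0,1/4,17/64,69/256,139/512,279/1024,559/2048]  R=[1119/4096,35/128,9/32,5/16,3/8,1/2,1]  = 2237/8192
v_15 [BRRBRRRBRBBBBRR]  L=[0,1/4,17/64,69/256,139/512,279/1024,559/2048]  R=[2237/8192,1119/4096,35/128,9/32,5/16,3/8,1/2,1]  = 4473/16384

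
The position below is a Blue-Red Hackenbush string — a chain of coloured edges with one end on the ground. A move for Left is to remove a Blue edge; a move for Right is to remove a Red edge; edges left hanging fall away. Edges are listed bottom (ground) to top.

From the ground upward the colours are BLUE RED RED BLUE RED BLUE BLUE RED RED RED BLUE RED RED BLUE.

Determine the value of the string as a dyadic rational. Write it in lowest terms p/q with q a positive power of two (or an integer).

step 1: add BLUE to get B; options L={ 0 } R={  } → 1
step 2: add RED to get BR; options L={ 0 } R={ 1 } → 1/2
step 3: add RED to get BRR; options L={ 0 } R={ 1/2 1 } → 1/4
step 4: add BLUE to get BRRB; options L={ 0 1/4 } R={ 1/2 1 } → 3/8
step 5: add RED to get BRRBR; options L={ 0 1/4 } R={ 3/8 1/2 1 } → 5/16
step 6: add BLUE to get BRRBRB; options L={ 0 1/4 5/16 } R={ 3/8 1/2 1 } → 11/32
step 7: add BLUE to get BRRBRBB; options L={ 0 1/4 5/16 11/32 } R={ 3/8 1/2 1 } → 23/64
step 8: add RED to get BRRBRBBR; options L={ 0 1/4 5/16 11/32 } R={ 23/64 3/8 1/2 1 } → 45/128
step 9: add RED to get BRRBRBBRR; options L={ 0 1/4 5/16 11/32 } R={ 45/128 23/64 3/8 1/2 1 } → 89/256
step 10: add RED to get BRRBRBBRRR; options L={ 0 1/4 5/16 11/32 } R={ 89/256 45/128 23/64 3/8 1/2 1 } → 177/512
step 11: add BLUE to get BRRBRBBRRRB; options L={ 0 1/4 5/16 11/32 177/512 } R={ 89/256 45/128 23/64 3/8 1/2 1 } → 355/1024
step 12: add RED to get BRRBRBBRRRBR; options L={ 0 1/4 5/16 11/32 177/512 } R={ 355/1024 89/256 45/128 23/64 3/8 1/2 1 } → 709/2048
step 13: add RED to get BRRBRBBRRRBRR; options L={ 0 1/4 5/16 11/32 177/512 } R={ 709/2048 355/1024 89/256 45/128 23/64 3/8 1/2 1 } → 1417/4096
step 14: add BLUE to get BRRBRBBRRRBRRB; options L={ 0 1/4 5/16 11/32 177/512 1417/4096 } R={ 709/2048 355/1024 89/256 45/128 23/64 3/8 1/2 1 } → 2835/8192

2835/8192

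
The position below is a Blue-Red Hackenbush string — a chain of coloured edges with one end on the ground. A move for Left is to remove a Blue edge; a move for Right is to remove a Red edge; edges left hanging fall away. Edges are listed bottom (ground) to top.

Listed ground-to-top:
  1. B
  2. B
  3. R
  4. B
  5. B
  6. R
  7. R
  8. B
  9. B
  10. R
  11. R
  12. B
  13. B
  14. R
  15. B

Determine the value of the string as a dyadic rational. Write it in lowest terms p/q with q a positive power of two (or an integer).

14747/8192

G(B) = { 0 | ∅ } so 1
G(BB) = { 0 1 | ∅ } so 2
G(BBR) = { 0 1 | 2 } so 3/2
G(BBRB) = { 0 1 3/2 | 2 } so 7/4
G(BBRBB) = { 0 1 3/2 7/4 | 2 } so 15/8
G(BBRBBR) = { 0 1 3/2 7/4 | 15/8 2 } so 29/16
G(BBRBBRR) = { 0 1 3/2 7/4 | 29/16 15/8 2 } so 57/32
G(BBRBBRRB) = { 0 1 3/2 7/4 57/32 | 29/16 15/8 2 } so 115/64
G(BBRBBRRBB) = { 0 1 3/2 7/4 57/32 115/64 | 29/16 15/8 2 } so 231/128
G(BBRBBRRBBR) = { 0 1 3/2 7/4 57/32 115/64 | 231/128 29/16 15/8 2 } so 461/256
G(BBRBBRRBBRR) = { 0 1 3/2 7/4 57/32 115/64 | 461/256 231/128 29/16 15/8 2 } so 921/512
G(BBRBBRRBBRRB) = { 0 1 3/2 7/4 57/32 115/64 921/512 | 461/256 231/128 29/16 15/8 2 } so 1843/1024
G(BBRBBRRBBRRBB) = { 0 1 3/2 7/4 57/32 115/64 921/512 1843/1024 | 461/256 231/128 29/16 15/8 2 } so 3687/2048
G(BBRBBRRBBRRBBR) = { 0 1 3/2 7/4 57/32 115/64 921/512 1843/1024 | 3687/2048 461/256 231/128 29/16 15/8 2 } so 7373/4096
G(BBRBBRRBBRRBBRB) = { 0 1 3/2 7/4 57/32 115/64 921/512 1843/1024 7373/4096 | 3687/2048 461/256 231/128 29/16 15/8 2 } so 14747/8192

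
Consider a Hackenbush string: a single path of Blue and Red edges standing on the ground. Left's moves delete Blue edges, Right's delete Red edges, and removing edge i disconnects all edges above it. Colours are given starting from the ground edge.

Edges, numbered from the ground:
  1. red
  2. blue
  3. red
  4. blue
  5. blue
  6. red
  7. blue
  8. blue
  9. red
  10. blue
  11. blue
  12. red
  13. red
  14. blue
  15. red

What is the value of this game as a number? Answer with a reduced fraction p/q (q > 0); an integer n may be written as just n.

1 of 15 · r · max L −∞ · min R 0 — -1
2 of 15 · rb · max L -1 · min R 0 — -1/2
3 of 15 · rbr · max L -1 · min R -1/2 — -3/4
4 of 15 · rbrb · max L -3/4 · min R -1/2 — -5/8
5 of 15 · rbrbb · max L -5/8 · min R -1/2 — -9/16
6 of 15 · rbrbbr · max L -5/8 · min R -9/16 — -19/32
7 of 15 · rbrbbrb · max L -19/32 · min R -9/16 — -37/64
8 of 15 · rbrbbrbb · max L -37/64 · min R -9/16 — -73/128
9 of 15 · rbrbbrbbr · max L -37/64 · min R -73/128 — -147/256
10 of 15 · rbrbbrbbrb · max L -147/256 · min R -73/128 — -293/512
11 of 15 · rbrbbrbbrbb · max L -293/512 · min R -73/128 — -585/1024
12 of 15 · rbrbbrbbrbbr · max L -293/512 · min R -585/1024 — -1171/2048
13 of 15 · rbrbbrbbrbbrr · max L -293/512 · min R -1171/2048 — -2343/4096
14 of 15 · rbrbbrbbrbbrrb · max L -2343/4096 · min R -1171/2048 — -4685/8192
15 of 15 · rbrbbrbbrbbrrbr · max L -2343/4096 · min R -4685/8192 — -9371/16384

-9371/16384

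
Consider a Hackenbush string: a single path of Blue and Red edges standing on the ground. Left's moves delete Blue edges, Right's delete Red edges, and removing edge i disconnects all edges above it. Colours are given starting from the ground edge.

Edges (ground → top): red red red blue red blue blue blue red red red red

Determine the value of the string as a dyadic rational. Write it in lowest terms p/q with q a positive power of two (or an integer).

Build v(s[:k]) for k = 1..12, string s = red red red blue red blue blue blue red red red red.
1 of 12 · r · max L −∞ · min R 0 gives -1
2 of 12 · rr · max L −∞ · min R -1 gives -2
3 of 12 · rrr · max L −∞ · min R -2 gives -3
4 of 12 · rrrb · max L -3 · min R -2 gives -5/2
5 of 12 · rrrbr · max L -3 · min R -5/2 gives -11/4
6 of 12 · rrrbrb · max L -11/4 · min R -5/2 gives -21/8
7 of 12 · rrrbrbb · max L -21/8 · min R -5/2 gives -41/16
8 of 12 · rrrbrbbb · max L -41/16 · min R -5/2 gives -81/32
9 of 12 · rrrbrbbbr · max L -41/16 · min R -81/32 gives -163/64
10 of 12 · rrrbrbbbrr · max L -41/16 · min R -163/64 gives -327/128
11 of 12 · rrrbrbbbrrr · max L -41/16 · min R -327/128 gives -655/256
12 of 12 · rrrbrbbbrrrr · max L -41/16 · min R -655/256 gives -1311/512

-1311/512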